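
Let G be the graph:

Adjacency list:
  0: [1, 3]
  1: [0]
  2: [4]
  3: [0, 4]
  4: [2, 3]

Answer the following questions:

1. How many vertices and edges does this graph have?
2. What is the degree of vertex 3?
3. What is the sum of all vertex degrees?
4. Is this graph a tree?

Count: 5 vertices, 4 edges.
Vertex 3 has neighbors [0, 4], degree = 2.
Handshaking lemma: 2 * 4 = 8.
A graph is a tree iff it is connected and has exactly n-1 edges. This graph is connected (all 5 vertices in one component) and has 5-1 = 4 edges. It is a tree.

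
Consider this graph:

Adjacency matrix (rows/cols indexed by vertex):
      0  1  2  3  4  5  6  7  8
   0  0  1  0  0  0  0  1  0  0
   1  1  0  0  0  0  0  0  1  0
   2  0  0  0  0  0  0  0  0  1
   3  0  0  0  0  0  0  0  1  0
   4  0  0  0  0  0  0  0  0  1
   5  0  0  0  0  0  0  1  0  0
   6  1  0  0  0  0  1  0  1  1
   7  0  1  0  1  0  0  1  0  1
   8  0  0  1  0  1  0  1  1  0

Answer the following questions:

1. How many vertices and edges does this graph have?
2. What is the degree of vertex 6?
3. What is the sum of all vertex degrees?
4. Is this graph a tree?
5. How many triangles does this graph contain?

Count: 9 vertices, 10 edges.
Vertex 6 has neighbors [0, 5, 7, 8], degree = 4.
Handshaking lemma: 2 * 10 = 20.
A tree on 9 vertices has 8 edges. This graph has 10 edges (2 extra). Not a tree.
Number of triangles = 1.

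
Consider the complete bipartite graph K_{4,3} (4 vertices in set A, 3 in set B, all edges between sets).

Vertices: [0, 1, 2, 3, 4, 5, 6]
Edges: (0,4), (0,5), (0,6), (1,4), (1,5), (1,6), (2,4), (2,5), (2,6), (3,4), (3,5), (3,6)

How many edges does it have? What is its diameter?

K_{4,3} has 4 * 3 = 12 edges.
Any vertex reaches any opposite-side vertex in 1 step; same-side vertices reach in 2 steps via any opposite-side vertex.
Diameter = 2.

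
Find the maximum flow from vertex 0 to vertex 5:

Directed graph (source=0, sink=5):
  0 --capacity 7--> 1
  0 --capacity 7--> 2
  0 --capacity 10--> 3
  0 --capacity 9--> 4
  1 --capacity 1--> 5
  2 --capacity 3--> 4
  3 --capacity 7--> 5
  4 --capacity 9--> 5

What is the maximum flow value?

Computing max flow:
  Flow on (0->1): 1/7
  Flow on (0->2): 3/7
  Flow on (0->3): 7/10
  Flow on (0->4): 6/9
  Flow on (1->5): 1/1
  Flow on (2->4): 3/3
  Flow on (3->5): 7/7
  Flow on (4->5): 9/9
Maximum flow = 17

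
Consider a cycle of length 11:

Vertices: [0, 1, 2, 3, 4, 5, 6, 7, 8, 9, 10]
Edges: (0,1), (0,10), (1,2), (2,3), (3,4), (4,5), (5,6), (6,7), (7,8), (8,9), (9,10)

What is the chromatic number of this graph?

This is an odd cycle (C_11). Odd cycles are not bipartite (any 2-coloring forces two adjacent vertices to match), and 3 colors suffice.
Chromatic number = 3.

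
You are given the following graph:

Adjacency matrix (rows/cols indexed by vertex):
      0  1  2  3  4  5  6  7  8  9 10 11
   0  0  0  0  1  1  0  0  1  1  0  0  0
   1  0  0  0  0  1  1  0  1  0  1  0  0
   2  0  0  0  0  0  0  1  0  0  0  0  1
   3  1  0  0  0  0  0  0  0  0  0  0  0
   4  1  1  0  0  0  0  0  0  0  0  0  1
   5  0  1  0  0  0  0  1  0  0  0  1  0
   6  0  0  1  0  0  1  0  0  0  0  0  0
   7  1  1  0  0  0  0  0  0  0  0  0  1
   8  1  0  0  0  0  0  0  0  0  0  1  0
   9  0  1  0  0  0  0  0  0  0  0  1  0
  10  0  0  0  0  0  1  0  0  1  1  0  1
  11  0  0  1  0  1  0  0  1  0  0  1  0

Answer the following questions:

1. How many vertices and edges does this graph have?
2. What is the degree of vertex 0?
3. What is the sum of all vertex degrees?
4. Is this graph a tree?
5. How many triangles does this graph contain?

Count: 12 vertices, 17 edges.
Vertex 0 has neighbors [3, 4, 7, 8], degree = 4.
Handshaking lemma: 2 * 17 = 34.
A tree on 12 vertices has 11 edges. This graph has 17 edges (6 extra). Not a tree.
Number of triangles = 0.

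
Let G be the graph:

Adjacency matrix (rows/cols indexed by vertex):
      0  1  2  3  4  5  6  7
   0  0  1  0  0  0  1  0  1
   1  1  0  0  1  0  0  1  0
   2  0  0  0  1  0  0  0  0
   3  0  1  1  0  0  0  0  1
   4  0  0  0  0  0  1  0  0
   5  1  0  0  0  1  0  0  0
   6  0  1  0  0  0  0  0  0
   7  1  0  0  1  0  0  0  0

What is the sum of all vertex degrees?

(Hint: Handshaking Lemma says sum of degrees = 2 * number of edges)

Count edges: 8 edges.
By Handshaking Lemma: sum of degrees = 2 * 8 = 16.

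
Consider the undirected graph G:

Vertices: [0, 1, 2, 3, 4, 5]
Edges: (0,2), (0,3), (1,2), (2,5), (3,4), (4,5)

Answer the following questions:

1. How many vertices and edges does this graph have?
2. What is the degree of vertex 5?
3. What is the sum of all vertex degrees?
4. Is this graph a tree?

Count: 6 vertices, 6 edges.
Vertex 5 has neighbors [2, 4], degree = 2.
Handshaking lemma: 2 * 6 = 12.
A tree on 6 vertices has 5 edges. This graph has 6 edges (1 extra). Not a tree.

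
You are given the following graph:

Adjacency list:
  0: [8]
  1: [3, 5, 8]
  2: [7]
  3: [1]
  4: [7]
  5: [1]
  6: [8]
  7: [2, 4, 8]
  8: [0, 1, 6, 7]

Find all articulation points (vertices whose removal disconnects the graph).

An articulation point is a vertex whose removal disconnects the graph.
Articulation points: [1, 7, 8]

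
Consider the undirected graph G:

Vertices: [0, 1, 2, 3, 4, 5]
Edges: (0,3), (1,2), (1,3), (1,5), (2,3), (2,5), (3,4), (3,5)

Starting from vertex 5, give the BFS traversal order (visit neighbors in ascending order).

BFS from vertex 5 (neighbors processed in ascending order):
Visit order: 5, 1, 2, 3, 0, 4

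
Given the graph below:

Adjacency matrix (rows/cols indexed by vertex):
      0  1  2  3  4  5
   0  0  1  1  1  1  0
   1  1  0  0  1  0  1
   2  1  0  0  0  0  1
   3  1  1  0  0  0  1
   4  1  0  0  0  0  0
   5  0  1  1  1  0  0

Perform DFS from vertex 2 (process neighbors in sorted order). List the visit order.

DFS from vertex 2 (neighbors processed in ascending order):
Visit order: 2, 0, 1, 3, 5, 4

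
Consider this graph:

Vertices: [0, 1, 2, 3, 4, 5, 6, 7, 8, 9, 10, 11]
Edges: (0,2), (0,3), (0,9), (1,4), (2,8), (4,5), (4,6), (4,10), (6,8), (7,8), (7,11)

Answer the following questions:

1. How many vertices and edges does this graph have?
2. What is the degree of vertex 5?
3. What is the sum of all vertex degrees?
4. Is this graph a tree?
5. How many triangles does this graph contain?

Count: 12 vertices, 11 edges.
Vertex 5 has neighbors [4], degree = 1.
Handshaking lemma: 2 * 11 = 22.
A graph is a tree iff it is connected and has exactly n-1 edges. This graph is connected (all 12 vertices in one component) and has 12-1 = 11 edges. It is a tree.
Number of triangles = 0.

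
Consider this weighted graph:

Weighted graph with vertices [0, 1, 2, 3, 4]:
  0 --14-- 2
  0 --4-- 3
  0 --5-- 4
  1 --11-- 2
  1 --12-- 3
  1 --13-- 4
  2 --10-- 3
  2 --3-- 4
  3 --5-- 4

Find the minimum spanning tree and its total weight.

Applying Kruskal's algorithm (sort edges by weight, add if no cycle):
  Add (2,4) w=3
  Add (0,3) w=4
  Add (0,4) w=5
  Skip (3,4) w=5 (creates cycle)
  Skip (2,3) w=10 (creates cycle)
  Add (1,2) w=11
  Skip (1,3) w=12 (creates cycle)
  Skip (1,4) w=13 (creates cycle)
  Skip (0,2) w=14 (creates cycle)
MST weight = 23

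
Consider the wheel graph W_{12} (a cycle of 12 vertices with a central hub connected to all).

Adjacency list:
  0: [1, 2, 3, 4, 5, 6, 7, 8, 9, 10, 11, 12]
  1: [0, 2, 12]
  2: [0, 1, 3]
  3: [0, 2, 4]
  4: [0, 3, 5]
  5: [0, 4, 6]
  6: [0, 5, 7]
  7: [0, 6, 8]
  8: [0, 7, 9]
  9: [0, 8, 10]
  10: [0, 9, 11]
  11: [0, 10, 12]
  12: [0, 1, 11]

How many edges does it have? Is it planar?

Wheel graph W_{12}: 12 cycle edges + 12 spoke edges = 24 edges.
Total vertices: 13.
The graph is planar.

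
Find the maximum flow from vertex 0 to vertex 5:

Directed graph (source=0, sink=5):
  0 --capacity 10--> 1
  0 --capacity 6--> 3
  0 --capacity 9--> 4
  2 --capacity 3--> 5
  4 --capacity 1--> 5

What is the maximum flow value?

Computing max flow:
  Flow on (0->4): 1/9
  Flow on (4->5): 1/1
Maximum flow = 1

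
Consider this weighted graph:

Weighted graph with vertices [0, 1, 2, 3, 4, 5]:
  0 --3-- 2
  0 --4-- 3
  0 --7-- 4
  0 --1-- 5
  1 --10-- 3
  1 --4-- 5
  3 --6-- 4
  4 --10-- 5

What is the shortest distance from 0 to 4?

Using Dijkstra's algorithm from vertex 0:
Shortest path: 0 -> 4
Total weight: 7 = 7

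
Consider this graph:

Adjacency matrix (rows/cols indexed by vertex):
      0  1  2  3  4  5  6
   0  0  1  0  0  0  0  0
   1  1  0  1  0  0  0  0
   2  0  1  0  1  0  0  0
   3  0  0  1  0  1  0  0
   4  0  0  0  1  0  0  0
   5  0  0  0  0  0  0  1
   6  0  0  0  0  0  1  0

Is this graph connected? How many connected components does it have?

Checking connectivity: the graph has 2 connected component(s).
Components: [[0, 1, 2, 3, 4], [5, 6]]. The graph is NOT connected.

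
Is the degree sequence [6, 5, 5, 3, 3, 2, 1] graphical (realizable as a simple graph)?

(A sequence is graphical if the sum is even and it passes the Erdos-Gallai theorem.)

Sum of degrees = 25. Sum is odd, so the sequence is NOT graphical.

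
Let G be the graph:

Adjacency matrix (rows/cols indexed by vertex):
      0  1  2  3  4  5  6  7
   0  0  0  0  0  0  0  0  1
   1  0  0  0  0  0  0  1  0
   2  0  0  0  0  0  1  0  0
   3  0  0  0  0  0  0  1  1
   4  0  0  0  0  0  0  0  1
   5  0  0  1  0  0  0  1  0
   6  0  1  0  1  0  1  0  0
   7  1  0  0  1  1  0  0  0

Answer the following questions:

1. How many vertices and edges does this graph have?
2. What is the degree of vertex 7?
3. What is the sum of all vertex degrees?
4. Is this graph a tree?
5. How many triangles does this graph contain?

Count: 8 vertices, 7 edges.
Vertex 7 has neighbors [0, 3, 4], degree = 3.
Handshaking lemma: 2 * 7 = 14.
A graph is a tree iff it is connected and has exactly n-1 edges. This graph is connected (all 8 vertices in one component) and has 8-1 = 7 edges. It is a tree.
Number of triangles = 0.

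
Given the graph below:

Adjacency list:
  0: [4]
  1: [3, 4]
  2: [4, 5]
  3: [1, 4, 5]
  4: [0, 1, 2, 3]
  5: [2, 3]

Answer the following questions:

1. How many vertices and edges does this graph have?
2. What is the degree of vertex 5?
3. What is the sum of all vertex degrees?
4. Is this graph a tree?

Count: 6 vertices, 7 edges.
Vertex 5 has neighbors [2, 3], degree = 2.
Handshaking lemma: 2 * 7 = 14.
A tree on 6 vertices has 5 edges. This graph has 7 edges (2 extra). Not a tree.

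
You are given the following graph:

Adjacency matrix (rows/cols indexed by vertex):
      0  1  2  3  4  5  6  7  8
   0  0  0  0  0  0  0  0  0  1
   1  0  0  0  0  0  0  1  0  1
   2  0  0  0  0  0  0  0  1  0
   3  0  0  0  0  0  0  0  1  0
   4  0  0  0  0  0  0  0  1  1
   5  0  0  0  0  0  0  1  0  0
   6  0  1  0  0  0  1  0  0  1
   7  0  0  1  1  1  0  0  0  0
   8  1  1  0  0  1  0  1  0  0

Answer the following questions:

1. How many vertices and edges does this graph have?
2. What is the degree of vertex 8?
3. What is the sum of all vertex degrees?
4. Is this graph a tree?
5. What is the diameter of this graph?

Count: 9 vertices, 9 edges.
Vertex 8 has neighbors [0, 1, 4, 6], degree = 4.
Handshaking lemma: 2 * 9 = 18.
A tree on 9 vertices has 8 edges. This graph has 9 edges (1 extra). Not a tree.
Diameter (longest shortest path) = 5.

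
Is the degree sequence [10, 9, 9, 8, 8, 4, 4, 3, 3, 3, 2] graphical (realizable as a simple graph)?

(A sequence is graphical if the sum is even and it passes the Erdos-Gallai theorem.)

Sum of degrees = 63. Sum is odd, so the sequence is NOT graphical.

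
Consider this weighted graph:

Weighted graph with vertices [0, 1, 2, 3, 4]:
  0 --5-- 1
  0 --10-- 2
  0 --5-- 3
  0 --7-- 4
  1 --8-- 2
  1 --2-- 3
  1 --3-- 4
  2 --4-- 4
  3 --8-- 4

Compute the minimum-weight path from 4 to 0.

Using Dijkstra's algorithm from vertex 4:
Shortest path: 4 -> 0
Total weight: 7 = 7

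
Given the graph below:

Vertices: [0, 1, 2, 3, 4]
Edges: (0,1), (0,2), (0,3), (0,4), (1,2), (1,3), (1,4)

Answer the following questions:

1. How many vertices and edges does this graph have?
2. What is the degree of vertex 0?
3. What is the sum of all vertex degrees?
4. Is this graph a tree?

Count: 5 vertices, 7 edges.
Vertex 0 has neighbors [1, 2, 3, 4], degree = 4.
Handshaking lemma: 2 * 7 = 14.
A tree on 5 vertices has 4 edges. This graph has 7 edges (3 extra). Not a tree.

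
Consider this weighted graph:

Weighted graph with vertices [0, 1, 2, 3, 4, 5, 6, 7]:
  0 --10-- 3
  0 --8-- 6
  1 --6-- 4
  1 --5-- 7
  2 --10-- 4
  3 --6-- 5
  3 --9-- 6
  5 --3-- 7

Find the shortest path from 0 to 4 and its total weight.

Using Dijkstra's algorithm from vertex 0:
Shortest path: 0 -> 3 -> 5 -> 7 -> 1 -> 4
Total weight: 10 + 6 + 3 + 5 + 6 = 30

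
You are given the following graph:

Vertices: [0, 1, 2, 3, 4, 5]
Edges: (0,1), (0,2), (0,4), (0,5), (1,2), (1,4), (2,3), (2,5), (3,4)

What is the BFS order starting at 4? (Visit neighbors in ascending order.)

BFS from vertex 4 (neighbors processed in ascending order):
Visit order: 4, 0, 1, 3, 2, 5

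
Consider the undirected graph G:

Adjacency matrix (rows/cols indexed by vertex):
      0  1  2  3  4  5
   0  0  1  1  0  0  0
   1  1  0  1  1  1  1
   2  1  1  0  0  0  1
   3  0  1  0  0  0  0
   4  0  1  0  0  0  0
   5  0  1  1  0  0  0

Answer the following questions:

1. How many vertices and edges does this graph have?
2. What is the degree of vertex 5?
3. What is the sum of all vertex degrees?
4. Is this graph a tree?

Count: 6 vertices, 7 edges.
Vertex 5 has neighbors [1, 2], degree = 2.
Handshaking lemma: 2 * 7 = 14.
A tree on 6 vertices has 5 edges. This graph has 7 edges (2 extra). Not a tree.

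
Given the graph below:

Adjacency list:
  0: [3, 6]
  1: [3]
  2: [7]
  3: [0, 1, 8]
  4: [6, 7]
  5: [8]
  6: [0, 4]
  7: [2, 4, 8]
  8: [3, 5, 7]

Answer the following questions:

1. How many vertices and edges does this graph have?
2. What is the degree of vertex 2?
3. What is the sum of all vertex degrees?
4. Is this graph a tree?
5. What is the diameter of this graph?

Count: 9 vertices, 9 edges.
Vertex 2 has neighbors [7], degree = 1.
Handshaking lemma: 2 * 9 = 18.
A tree on 9 vertices has 8 edges. This graph has 9 edges (1 extra). Not a tree.
Diameter (longest shortest path) = 4.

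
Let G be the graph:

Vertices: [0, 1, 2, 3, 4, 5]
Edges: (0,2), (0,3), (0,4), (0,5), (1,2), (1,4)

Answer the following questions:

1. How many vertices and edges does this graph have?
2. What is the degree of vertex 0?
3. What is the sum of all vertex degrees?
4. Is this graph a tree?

Count: 6 vertices, 6 edges.
Vertex 0 has neighbors [2, 3, 4, 5], degree = 4.
Handshaking lemma: 2 * 6 = 12.
A tree on 6 vertices has 5 edges. This graph has 6 edges (1 extra). Not a tree.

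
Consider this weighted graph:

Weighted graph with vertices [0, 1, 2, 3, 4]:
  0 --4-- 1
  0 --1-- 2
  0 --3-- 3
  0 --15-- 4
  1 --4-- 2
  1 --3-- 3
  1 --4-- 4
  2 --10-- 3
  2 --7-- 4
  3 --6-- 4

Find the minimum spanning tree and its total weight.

Applying Kruskal's algorithm (sort edges by weight, add if no cycle):
  Add (0,2) w=1
  Add (0,3) w=3
  Add (1,3) w=3
  Skip (0,1) w=4 (creates cycle)
  Add (1,4) w=4
  Skip (1,2) w=4 (creates cycle)
  Skip (3,4) w=6 (creates cycle)
  Skip (2,4) w=7 (creates cycle)
  Skip (2,3) w=10 (creates cycle)
  Skip (0,4) w=15 (creates cycle)
MST weight = 11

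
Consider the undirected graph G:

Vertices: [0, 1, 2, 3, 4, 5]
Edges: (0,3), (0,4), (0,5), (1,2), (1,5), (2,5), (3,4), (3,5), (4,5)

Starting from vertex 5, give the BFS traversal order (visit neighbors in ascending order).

BFS from vertex 5 (neighbors processed in ascending order):
Visit order: 5, 0, 1, 2, 3, 4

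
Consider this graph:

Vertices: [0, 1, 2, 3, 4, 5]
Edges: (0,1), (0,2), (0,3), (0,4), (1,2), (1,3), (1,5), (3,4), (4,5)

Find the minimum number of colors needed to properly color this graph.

The graph has a maximum clique of size 3 (lower bound on chromatic number).
A valid 3-coloring: {0: 0, 1: 1, 2: 2, 3: 2, 4: 1, 5: 0}.
Chromatic number = 3.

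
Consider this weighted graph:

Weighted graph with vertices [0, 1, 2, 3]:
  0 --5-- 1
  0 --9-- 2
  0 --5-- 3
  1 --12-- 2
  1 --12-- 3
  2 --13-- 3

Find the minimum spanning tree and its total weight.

Applying Kruskal's algorithm (sort edges by weight, add if no cycle):
  Add (0,1) w=5
  Add (0,3) w=5
  Add (0,2) w=9
  Skip (1,3) w=12 (creates cycle)
  Skip (1,2) w=12 (creates cycle)
  Skip (2,3) w=13 (creates cycle)
MST weight = 19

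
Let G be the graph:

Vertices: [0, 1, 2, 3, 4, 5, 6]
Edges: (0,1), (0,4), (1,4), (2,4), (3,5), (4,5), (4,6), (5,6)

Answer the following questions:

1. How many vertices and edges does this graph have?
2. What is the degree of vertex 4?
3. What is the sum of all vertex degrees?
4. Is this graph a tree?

Count: 7 vertices, 8 edges.
Vertex 4 has neighbors [0, 1, 2, 5, 6], degree = 5.
Handshaking lemma: 2 * 8 = 16.
A tree on 7 vertices has 6 edges. This graph has 8 edges (2 extra). Not a tree.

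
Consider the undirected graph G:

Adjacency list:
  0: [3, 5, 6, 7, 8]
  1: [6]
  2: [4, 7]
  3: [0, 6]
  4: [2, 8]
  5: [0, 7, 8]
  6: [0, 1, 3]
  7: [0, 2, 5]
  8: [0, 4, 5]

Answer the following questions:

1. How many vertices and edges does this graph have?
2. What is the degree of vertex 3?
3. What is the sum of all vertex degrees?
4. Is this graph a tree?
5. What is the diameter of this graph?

Count: 9 vertices, 12 edges.
Vertex 3 has neighbors [0, 6], degree = 2.
Handshaking lemma: 2 * 12 = 24.
A tree on 9 vertices has 8 edges. This graph has 12 edges (4 extra). Not a tree.
Diameter (longest shortest path) = 4.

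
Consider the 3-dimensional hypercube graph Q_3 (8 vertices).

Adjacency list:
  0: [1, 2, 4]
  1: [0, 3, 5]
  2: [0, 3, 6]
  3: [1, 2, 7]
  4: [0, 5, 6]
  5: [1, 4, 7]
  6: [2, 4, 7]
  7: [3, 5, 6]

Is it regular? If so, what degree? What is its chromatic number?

In Q_3, every vertex has exactly 3 neighbors (flip one of 3 bits), so it is 3-regular.
Q_3 is bipartite (partition by bit-parity), so chromatic number = 2.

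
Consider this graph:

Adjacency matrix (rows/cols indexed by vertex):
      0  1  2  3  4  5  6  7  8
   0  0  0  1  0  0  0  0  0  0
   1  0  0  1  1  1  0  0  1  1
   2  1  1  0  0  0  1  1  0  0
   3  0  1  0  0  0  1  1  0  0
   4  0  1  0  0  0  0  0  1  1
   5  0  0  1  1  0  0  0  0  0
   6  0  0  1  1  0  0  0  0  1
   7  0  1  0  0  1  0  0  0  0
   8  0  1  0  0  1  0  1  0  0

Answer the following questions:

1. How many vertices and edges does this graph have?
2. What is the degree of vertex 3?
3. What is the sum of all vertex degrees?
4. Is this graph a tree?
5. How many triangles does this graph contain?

Count: 9 vertices, 13 edges.
Vertex 3 has neighbors [1, 5, 6], degree = 3.
Handshaking lemma: 2 * 13 = 26.
A tree on 9 vertices has 8 edges. This graph has 13 edges (5 extra). Not a tree.
Number of triangles = 2.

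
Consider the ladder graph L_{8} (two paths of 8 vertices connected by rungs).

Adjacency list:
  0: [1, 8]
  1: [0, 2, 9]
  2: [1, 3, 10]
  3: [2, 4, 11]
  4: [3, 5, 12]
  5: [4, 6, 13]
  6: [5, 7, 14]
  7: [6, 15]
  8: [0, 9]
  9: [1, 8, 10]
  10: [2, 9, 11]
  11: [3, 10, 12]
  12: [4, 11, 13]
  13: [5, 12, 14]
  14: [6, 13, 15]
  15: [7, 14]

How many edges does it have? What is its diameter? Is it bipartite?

Ladder graph L_{8}: 8 rungs + 2 * (8-1) path edges = 8 + 14 = 22 edges.
Diameter = 8.
Ladder graphs are bipartite (alternating coloring along each path).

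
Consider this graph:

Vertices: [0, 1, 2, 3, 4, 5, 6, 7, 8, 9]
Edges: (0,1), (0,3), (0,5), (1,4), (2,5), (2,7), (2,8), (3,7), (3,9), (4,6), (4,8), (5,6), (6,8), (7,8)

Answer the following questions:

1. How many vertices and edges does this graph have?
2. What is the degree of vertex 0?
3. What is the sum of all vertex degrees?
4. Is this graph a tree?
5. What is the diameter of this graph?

Count: 10 vertices, 14 edges.
Vertex 0 has neighbors [1, 3, 5], degree = 3.
Handshaking lemma: 2 * 14 = 28.
A tree on 10 vertices has 9 edges. This graph has 14 edges (5 extra). Not a tree.
Diameter (longest shortest path) = 4.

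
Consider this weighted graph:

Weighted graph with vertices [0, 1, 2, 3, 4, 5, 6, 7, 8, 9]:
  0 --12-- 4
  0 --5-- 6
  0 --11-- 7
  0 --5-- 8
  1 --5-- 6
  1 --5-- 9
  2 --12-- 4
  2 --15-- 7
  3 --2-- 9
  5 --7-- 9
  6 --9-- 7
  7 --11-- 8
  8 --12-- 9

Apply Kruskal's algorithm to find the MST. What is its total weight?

Applying Kruskal's algorithm (sort edges by weight, add if no cycle):
  Add (3,9) w=2
  Add (0,8) w=5
  Add (0,6) w=5
  Add (1,6) w=5
  Add (1,9) w=5
  Add (5,9) w=7
  Add (6,7) w=9
  Skip (0,7) w=11 (creates cycle)
  Skip (7,8) w=11 (creates cycle)
  Add (0,4) w=12
  Add (2,4) w=12
  Skip (8,9) w=12 (creates cycle)
  Skip (2,7) w=15 (creates cycle)
MST weight = 62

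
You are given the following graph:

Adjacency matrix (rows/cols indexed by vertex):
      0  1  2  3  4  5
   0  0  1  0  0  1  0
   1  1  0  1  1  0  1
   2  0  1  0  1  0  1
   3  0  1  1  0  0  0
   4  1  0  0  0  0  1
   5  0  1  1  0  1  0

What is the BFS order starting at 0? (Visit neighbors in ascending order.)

BFS from vertex 0 (neighbors processed in ascending order):
Visit order: 0, 1, 4, 2, 3, 5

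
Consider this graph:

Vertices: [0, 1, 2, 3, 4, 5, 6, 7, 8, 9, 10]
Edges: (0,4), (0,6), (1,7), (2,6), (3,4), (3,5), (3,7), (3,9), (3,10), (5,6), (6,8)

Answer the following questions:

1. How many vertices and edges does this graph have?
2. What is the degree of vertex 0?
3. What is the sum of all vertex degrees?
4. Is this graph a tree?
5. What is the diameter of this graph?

Count: 11 vertices, 11 edges.
Vertex 0 has neighbors [4, 6], degree = 2.
Handshaking lemma: 2 * 11 = 22.
A tree on 11 vertices has 10 edges. This graph has 11 edges (1 extra). Not a tree.
Diameter (longest shortest path) = 5.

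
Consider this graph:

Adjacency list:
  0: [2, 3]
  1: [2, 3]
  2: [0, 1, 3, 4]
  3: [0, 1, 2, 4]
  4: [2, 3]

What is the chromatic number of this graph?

The graph has a maximum clique of size 3 (lower bound on chromatic number).
A valid 3-coloring: {0: 2, 1: 2, 2: 0, 3: 1, 4: 2}.
Chromatic number = 3.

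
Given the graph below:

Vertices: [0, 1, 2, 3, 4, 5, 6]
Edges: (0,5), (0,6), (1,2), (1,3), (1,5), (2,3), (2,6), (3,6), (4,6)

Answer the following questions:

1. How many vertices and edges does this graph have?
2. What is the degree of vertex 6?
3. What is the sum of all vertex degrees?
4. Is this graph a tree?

Count: 7 vertices, 9 edges.
Vertex 6 has neighbors [0, 2, 3, 4], degree = 4.
Handshaking lemma: 2 * 9 = 18.
A tree on 7 vertices has 6 edges. This graph has 9 edges (3 extra). Not a tree.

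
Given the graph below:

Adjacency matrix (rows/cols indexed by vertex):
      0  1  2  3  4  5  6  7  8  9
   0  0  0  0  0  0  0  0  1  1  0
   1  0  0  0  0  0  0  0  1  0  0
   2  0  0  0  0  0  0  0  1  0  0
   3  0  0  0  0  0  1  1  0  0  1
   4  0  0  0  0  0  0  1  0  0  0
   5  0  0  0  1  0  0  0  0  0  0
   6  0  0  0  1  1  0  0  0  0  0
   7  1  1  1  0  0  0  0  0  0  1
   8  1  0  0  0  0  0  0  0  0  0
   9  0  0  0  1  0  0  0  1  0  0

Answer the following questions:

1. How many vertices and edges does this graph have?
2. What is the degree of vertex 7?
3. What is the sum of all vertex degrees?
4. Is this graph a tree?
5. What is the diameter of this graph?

Count: 10 vertices, 9 edges.
Vertex 7 has neighbors [0, 1, 2, 9], degree = 4.
Handshaking lemma: 2 * 9 = 18.
A graph is a tree iff it is connected and has exactly n-1 edges. This graph is connected (all 10 vertices in one component) and has 10-1 = 9 edges. It is a tree.
Diameter (longest shortest path) = 6.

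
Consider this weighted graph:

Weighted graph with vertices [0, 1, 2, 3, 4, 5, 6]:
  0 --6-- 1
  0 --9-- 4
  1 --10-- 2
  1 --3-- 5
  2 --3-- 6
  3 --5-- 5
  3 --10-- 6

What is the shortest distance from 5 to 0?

Using Dijkstra's algorithm from vertex 5:
Shortest path: 5 -> 1 -> 0
Total weight: 3 + 6 = 9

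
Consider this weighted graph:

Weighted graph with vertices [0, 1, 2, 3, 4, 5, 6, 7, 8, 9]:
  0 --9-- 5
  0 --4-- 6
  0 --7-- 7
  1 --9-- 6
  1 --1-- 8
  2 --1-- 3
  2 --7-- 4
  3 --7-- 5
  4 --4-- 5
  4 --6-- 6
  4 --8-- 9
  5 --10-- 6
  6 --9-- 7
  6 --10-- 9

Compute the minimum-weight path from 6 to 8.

Using Dijkstra's algorithm from vertex 6:
Shortest path: 6 -> 1 -> 8
Total weight: 9 + 1 = 10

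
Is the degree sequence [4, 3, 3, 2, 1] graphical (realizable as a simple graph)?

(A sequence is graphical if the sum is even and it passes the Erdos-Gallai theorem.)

Sum of degrees = 13. Sum is odd, so the sequence is NOT graphical.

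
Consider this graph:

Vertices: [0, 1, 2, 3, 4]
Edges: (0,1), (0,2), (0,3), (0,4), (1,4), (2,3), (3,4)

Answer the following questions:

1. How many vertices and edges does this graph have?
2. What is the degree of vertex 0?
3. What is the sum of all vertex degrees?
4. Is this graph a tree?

Count: 5 vertices, 7 edges.
Vertex 0 has neighbors [1, 2, 3, 4], degree = 4.
Handshaking lemma: 2 * 7 = 14.
A tree on 5 vertices has 4 edges. This graph has 7 edges (3 extra). Not a tree.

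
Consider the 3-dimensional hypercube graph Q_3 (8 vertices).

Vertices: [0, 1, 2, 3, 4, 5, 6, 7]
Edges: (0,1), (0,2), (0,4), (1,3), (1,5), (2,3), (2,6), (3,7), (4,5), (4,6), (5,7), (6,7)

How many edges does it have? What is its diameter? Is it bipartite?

The 3-dimensional hypercube Q_3 has 8 vertices and each vertex has degree 3.
Total edges = 8 * 3 / 2 = 12.
Diameter = 3 (max Hamming distance between binary labels).
Hypercubes are bipartite (partition by parity of binary representation).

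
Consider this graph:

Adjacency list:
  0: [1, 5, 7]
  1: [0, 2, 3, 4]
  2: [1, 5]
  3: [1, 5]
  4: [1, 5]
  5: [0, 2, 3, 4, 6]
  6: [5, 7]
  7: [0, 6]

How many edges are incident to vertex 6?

Vertex 6 has neighbors [5, 7], so deg(6) = 2.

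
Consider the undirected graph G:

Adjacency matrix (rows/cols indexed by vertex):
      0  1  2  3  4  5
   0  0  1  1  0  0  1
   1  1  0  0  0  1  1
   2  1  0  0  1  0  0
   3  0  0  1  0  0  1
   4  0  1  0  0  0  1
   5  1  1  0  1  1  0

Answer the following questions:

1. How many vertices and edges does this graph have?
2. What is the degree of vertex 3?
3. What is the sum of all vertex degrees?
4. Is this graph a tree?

Count: 6 vertices, 8 edges.
Vertex 3 has neighbors [2, 5], degree = 2.
Handshaking lemma: 2 * 8 = 16.
A tree on 6 vertices has 5 edges. This graph has 8 edges (3 extra). Not a tree.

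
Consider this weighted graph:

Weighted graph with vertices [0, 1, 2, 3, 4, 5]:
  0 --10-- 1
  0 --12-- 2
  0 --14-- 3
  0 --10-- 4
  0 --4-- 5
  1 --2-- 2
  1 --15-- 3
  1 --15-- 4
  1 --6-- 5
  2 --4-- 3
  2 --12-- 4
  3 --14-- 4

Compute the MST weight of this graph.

Applying Kruskal's algorithm (sort edges by weight, add if no cycle):
  Add (1,2) w=2
  Add (0,5) w=4
  Add (2,3) w=4
  Add (1,5) w=6
  Skip (0,1) w=10 (creates cycle)
  Add (0,4) w=10
  Skip (0,2) w=12 (creates cycle)
  Skip (2,4) w=12 (creates cycle)
  Skip (0,3) w=14 (creates cycle)
  Skip (3,4) w=14 (creates cycle)
  Skip (1,3) w=15 (creates cycle)
  Skip (1,4) w=15 (creates cycle)
MST weight = 26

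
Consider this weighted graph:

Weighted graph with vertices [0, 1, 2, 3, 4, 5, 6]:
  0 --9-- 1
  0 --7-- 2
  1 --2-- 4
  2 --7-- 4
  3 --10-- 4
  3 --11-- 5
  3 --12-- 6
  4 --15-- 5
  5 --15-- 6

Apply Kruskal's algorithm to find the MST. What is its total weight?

Applying Kruskal's algorithm (sort edges by weight, add if no cycle):
  Add (1,4) w=2
  Add (0,2) w=7
  Add (2,4) w=7
  Skip (0,1) w=9 (creates cycle)
  Add (3,4) w=10
  Add (3,5) w=11
  Add (3,6) w=12
  Skip (4,5) w=15 (creates cycle)
  Skip (5,6) w=15 (creates cycle)
MST weight = 49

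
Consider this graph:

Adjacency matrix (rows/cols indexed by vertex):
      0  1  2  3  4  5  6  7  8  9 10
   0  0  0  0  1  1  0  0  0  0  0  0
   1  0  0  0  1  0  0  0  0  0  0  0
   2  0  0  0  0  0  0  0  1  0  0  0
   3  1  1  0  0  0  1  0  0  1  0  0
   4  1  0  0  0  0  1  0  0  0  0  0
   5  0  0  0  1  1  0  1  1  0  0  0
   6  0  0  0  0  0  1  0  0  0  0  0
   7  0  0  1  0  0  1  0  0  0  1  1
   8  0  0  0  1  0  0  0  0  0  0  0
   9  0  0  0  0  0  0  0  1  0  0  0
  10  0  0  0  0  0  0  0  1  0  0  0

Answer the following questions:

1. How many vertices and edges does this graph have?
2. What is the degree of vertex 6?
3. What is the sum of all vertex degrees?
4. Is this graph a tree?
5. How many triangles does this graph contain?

Count: 11 vertices, 11 edges.
Vertex 6 has neighbors [5], degree = 1.
Handshaking lemma: 2 * 11 = 22.
A tree on 11 vertices has 10 edges. This graph has 11 edges (1 extra). Not a tree.
Number of triangles = 0.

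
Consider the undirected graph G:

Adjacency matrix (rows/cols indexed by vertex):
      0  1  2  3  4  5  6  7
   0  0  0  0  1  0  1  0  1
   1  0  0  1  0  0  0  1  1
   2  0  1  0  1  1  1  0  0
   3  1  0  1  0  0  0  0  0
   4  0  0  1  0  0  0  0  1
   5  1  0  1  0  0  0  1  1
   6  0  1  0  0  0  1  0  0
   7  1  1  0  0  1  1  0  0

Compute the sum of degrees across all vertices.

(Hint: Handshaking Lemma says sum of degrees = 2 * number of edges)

Count edges: 12 edges.
By Handshaking Lemma: sum of degrees = 2 * 12 = 24.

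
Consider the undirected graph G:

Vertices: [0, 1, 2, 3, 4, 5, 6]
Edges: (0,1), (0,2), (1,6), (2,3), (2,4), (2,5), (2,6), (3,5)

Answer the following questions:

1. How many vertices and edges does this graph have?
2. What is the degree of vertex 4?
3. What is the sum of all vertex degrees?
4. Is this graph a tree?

Count: 7 vertices, 8 edges.
Vertex 4 has neighbors [2], degree = 1.
Handshaking lemma: 2 * 8 = 16.
A tree on 7 vertices has 6 edges. This graph has 8 edges (2 extra). Not a tree.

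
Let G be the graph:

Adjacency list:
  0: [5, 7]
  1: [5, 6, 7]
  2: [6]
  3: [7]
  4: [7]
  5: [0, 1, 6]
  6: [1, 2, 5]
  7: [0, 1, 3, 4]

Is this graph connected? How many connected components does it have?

Checking connectivity: the graph has 1 connected component(s).
All vertices are reachable from each other. The graph IS connected.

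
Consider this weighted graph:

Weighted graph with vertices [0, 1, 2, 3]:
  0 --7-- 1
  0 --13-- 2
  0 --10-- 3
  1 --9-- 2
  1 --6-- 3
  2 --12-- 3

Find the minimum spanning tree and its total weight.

Applying Kruskal's algorithm (sort edges by weight, add if no cycle):
  Add (1,3) w=6
  Add (0,1) w=7
  Add (1,2) w=9
  Skip (0,3) w=10 (creates cycle)
  Skip (2,3) w=12 (creates cycle)
  Skip (0,2) w=13 (creates cycle)
MST weight = 22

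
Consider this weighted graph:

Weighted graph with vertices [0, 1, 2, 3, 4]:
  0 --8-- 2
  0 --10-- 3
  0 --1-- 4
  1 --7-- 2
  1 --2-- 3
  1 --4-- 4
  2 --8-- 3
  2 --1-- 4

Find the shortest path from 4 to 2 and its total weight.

Using Dijkstra's algorithm from vertex 4:
Shortest path: 4 -> 2
Total weight: 1 = 1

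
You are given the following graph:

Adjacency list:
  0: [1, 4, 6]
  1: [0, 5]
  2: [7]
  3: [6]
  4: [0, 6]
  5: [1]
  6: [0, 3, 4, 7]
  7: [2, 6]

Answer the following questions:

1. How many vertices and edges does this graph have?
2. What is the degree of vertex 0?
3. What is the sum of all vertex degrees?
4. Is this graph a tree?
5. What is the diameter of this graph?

Count: 8 vertices, 8 edges.
Vertex 0 has neighbors [1, 4, 6], degree = 3.
Handshaking lemma: 2 * 8 = 16.
A tree on 8 vertices has 7 edges. This graph has 8 edges (1 extra). Not a tree.
Diameter (longest shortest path) = 5.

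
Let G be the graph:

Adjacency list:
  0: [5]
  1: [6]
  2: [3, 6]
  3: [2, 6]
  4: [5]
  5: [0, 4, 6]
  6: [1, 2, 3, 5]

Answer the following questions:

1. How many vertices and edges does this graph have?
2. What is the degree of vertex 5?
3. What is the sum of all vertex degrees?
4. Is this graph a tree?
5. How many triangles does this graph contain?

Count: 7 vertices, 7 edges.
Vertex 5 has neighbors [0, 4, 6], degree = 3.
Handshaking lemma: 2 * 7 = 14.
A tree on 7 vertices has 6 edges. This graph has 7 edges (1 extra). Not a tree.
Number of triangles = 1.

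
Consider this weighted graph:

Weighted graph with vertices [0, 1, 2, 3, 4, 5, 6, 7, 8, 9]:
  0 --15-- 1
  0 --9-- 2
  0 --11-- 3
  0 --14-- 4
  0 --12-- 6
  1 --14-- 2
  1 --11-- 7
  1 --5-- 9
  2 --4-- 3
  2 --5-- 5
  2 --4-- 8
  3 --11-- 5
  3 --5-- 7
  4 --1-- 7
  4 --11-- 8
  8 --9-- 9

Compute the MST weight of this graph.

Applying Kruskal's algorithm (sort edges by weight, add if no cycle):
  Add (4,7) w=1
  Add (2,8) w=4
  Add (2,3) w=4
  Add (1,9) w=5
  Add (2,5) w=5
  Add (3,7) w=5
  Add (0,2) w=9
  Add (8,9) w=9
  Skip (0,3) w=11 (creates cycle)
  Skip (1,7) w=11 (creates cycle)
  Skip (3,5) w=11 (creates cycle)
  Skip (4,8) w=11 (creates cycle)
  Add (0,6) w=12
  Skip (0,4) w=14 (creates cycle)
  Skip (1,2) w=14 (creates cycle)
  Skip (0,1) w=15 (creates cycle)
MST weight = 54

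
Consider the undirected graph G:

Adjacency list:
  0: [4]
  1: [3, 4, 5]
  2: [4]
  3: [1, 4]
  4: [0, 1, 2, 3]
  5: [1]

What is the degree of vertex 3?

Vertex 3 has neighbors [1, 4], so deg(3) = 2.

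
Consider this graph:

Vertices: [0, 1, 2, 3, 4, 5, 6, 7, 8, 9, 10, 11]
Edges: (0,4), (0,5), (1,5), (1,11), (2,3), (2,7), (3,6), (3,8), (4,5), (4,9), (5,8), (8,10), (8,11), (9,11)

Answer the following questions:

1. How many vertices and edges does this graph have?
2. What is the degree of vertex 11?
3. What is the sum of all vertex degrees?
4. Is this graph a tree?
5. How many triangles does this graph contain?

Count: 12 vertices, 14 edges.
Vertex 11 has neighbors [1, 8, 9], degree = 3.
Handshaking lemma: 2 * 14 = 28.
A tree on 12 vertices has 11 edges. This graph has 14 edges (3 extra). Not a tree.
Number of triangles = 1.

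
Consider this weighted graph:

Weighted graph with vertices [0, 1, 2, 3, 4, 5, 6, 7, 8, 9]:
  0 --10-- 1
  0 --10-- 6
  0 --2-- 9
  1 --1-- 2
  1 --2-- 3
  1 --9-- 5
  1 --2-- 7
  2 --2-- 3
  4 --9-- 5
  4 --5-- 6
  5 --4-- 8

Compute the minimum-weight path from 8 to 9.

Using Dijkstra's algorithm from vertex 8:
Shortest path: 8 -> 5 -> 1 -> 0 -> 9
Total weight: 4 + 9 + 10 + 2 = 25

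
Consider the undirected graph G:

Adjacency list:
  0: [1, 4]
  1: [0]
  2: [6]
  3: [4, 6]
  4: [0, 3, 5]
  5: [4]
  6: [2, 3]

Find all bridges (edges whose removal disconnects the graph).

A bridge is an edge whose removal increases the number of connected components.
Bridges found: (0,1), (0,4), (2,6), (3,4), (3,6), (4,5)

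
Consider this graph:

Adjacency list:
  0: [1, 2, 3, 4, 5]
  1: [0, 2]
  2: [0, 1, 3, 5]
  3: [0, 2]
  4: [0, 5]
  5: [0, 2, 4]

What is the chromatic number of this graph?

The graph has a maximum clique of size 3 (lower bound on chromatic number).
A valid 3-coloring: {0: 0, 1: 2, 2: 1, 3: 2, 4: 1, 5: 2}.
Chromatic number = 3.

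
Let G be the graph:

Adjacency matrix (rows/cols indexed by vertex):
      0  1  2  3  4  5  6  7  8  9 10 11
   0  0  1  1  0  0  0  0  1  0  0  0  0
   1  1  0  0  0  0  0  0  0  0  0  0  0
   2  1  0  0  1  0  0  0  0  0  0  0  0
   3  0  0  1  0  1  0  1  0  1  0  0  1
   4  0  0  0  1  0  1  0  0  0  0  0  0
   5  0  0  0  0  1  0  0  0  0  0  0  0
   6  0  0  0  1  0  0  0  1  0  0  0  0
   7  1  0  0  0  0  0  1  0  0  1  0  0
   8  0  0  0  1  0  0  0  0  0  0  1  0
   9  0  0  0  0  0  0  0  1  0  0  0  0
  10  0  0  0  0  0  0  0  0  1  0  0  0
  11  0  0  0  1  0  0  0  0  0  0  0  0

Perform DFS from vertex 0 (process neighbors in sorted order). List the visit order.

DFS from vertex 0 (neighbors processed in ascending order):
Visit order: 0, 1, 2, 3, 4, 5, 6, 7, 9, 8, 10, 11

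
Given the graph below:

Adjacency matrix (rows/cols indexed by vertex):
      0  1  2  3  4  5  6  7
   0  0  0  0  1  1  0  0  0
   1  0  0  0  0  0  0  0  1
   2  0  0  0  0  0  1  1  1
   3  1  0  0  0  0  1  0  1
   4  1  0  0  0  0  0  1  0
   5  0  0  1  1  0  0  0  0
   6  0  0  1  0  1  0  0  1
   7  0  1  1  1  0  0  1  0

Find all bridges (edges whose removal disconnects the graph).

A bridge is an edge whose removal increases the number of connected components.
Bridges found: (1,7)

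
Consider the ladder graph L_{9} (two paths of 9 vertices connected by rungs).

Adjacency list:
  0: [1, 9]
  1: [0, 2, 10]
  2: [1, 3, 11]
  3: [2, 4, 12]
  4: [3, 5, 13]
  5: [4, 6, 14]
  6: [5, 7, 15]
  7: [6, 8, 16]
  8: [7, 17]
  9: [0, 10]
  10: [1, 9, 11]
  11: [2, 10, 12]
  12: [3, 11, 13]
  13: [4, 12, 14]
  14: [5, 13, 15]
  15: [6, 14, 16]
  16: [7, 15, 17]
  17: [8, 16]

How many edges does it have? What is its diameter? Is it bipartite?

Ladder graph L_{9}: 9 rungs + 2 * (9-1) path edges = 9 + 16 = 25 edges.
Diameter = 9.
Ladder graphs are bipartite (alternating coloring along each path).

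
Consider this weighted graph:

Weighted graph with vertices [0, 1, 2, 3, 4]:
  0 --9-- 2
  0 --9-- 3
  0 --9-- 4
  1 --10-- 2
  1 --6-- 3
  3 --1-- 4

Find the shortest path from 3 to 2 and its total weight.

Using Dijkstra's algorithm from vertex 3:
Shortest path: 3 -> 1 -> 2
Total weight: 6 + 10 = 16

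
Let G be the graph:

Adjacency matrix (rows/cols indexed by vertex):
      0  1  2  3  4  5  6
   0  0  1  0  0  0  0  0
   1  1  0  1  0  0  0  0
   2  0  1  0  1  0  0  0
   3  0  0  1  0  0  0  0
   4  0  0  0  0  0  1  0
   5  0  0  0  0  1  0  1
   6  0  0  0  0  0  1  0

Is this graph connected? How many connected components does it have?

Checking connectivity: the graph has 2 connected component(s).
Components: [[0, 1, 2, 3], [4, 5, 6]]. The graph is NOT connected.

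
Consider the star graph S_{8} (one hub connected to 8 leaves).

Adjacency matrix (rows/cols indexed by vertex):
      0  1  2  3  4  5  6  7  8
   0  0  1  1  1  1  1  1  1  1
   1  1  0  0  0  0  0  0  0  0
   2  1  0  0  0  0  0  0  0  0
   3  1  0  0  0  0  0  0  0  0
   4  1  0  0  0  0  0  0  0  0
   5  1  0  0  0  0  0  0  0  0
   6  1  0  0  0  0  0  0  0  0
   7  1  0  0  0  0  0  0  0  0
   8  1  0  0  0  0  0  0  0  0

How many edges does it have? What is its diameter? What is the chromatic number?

Star graph S_{8}: the hub connects to all 8 leaves.
Edges = 8.
Diameter = 2 (any leaf to hub is 1, leaf to leaf through hub is 2).
Star graphs are bipartite (hub vs leaves), so chromatic number = 2.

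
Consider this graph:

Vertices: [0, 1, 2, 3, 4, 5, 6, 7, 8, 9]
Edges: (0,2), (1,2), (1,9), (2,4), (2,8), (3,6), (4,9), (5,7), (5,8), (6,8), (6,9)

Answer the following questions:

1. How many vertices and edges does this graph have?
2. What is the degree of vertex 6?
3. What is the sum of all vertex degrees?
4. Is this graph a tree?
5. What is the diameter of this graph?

Count: 10 vertices, 11 edges.
Vertex 6 has neighbors [3, 8, 9], degree = 3.
Handshaking lemma: 2 * 11 = 22.
A tree on 10 vertices has 9 edges. This graph has 11 edges (2 extra). Not a tree.
Diameter (longest shortest path) = 4.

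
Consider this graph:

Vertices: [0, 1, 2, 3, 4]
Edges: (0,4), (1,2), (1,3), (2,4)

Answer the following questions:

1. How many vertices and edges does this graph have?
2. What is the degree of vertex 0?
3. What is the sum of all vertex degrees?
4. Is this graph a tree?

Count: 5 vertices, 4 edges.
Vertex 0 has neighbors [4], degree = 1.
Handshaking lemma: 2 * 4 = 8.
A graph is a tree iff it is connected and has exactly n-1 edges. This graph is connected (all 5 vertices in one component) and has 5-1 = 4 edges. It is a tree.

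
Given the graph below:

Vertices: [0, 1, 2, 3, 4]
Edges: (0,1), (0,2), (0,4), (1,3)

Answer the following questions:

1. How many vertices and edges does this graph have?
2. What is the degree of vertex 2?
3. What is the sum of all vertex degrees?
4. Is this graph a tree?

Count: 5 vertices, 4 edges.
Vertex 2 has neighbors [0], degree = 1.
Handshaking lemma: 2 * 4 = 8.
A graph is a tree iff it is connected and has exactly n-1 edges. This graph is connected (all 5 vertices in one component) and has 5-1 = 4 edges. It is a tree.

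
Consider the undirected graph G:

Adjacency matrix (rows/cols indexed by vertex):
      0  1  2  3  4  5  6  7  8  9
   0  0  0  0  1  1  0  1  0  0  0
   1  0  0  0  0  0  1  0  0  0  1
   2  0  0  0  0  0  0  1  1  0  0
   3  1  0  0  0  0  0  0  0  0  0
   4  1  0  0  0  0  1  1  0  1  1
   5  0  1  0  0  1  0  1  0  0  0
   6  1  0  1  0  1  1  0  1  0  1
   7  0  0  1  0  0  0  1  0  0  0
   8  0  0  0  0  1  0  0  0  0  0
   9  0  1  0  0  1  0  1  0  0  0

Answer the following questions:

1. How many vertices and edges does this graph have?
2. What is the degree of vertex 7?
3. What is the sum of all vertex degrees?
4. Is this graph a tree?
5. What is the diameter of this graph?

Count: 10 vertices, 14 edges.
Vertex 7 has neighbors [2, 6], degree = 2.
Handshaking lemma: 2 * 14 = 28.
A tree on 10 vertices has 9 edges. This graph has 14 edges (5 extra). Not a tree.
Diameter (longest shortest path) = 4.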